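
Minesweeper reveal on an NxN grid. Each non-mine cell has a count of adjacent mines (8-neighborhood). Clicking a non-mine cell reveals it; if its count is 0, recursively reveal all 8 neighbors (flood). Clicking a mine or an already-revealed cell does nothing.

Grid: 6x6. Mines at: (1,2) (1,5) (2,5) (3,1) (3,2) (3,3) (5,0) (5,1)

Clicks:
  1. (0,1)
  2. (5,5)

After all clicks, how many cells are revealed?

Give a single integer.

Answer: 11

Derivation:
Click 1 (0,1) count=1: revealed 1 new [(0,1)] -> total=1
Click 2 (5,5) count=0: revealed 10 new [(3,4) (3,5) (4,2) (4,3) (4,4) (4,5) (5,2) (5,3) (5,4) (5,5)] -> total=11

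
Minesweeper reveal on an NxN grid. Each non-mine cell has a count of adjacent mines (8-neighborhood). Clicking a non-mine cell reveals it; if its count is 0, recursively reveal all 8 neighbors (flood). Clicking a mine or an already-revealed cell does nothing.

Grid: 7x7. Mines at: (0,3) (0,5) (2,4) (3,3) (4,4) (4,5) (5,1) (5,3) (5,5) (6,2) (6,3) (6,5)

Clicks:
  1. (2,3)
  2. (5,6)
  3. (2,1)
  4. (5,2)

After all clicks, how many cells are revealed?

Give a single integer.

Click 1 (2,3) count=2: revealed 1 new [(2,3)] -> total=1
Click 2 (5,6) count=3: revealed 1 new [(5,6)] -> total=2
Click 3 (2,1) count=0: revealed 15 new [(0,0) (0,1) (0,2) (1,0) (1,1) (1,2) (2,0) (2,1) (2,2) (3,0) (3,1) (3,2) (4,0) (4,1) (4,2)] -> total=17
Click 4 (5,2) count=4: revealed 1 new [(5,2)] -> total=18

Answer: 18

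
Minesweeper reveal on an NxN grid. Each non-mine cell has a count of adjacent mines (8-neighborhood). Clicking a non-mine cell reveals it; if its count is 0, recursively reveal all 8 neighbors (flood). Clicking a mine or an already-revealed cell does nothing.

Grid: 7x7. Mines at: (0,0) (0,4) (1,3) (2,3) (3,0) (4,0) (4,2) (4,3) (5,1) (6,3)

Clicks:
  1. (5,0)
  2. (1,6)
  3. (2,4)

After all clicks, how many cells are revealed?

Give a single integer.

Click 1 (5,0) count=2: revealed 1 new [(5,0)] -> total=1
Click 2 (1,6) count=0: revealed 20 new [(0,5) (0,6) (1,4) (1,5) (1,6) (2,4) (2,5) (2,6) (3,4) (3,5) (3,6) (4,4) (4,5) (4,6) (5,4) (5,5) (5,6) (6,4) (6,5) (6,6)] -> total=21
Click 3 (2,4) count=2: revealed 0 new [(none)] -> total=21

Answer: 21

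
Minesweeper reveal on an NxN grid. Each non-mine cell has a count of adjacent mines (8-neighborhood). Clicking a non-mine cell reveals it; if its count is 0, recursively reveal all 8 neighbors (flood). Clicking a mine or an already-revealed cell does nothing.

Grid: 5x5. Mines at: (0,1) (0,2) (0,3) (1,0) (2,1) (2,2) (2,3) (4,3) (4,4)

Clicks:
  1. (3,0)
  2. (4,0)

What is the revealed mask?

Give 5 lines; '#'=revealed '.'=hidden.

Click 1 (3,0) count=1: revealed 1 new [(3,0)] -> total=1
Click 2 (4,0) count=0: revealed 5 new [(3,1) (3,2) (4,0) (4,1) (4,2)] -> total=6

Answer: .....
.....
.....
###..
###..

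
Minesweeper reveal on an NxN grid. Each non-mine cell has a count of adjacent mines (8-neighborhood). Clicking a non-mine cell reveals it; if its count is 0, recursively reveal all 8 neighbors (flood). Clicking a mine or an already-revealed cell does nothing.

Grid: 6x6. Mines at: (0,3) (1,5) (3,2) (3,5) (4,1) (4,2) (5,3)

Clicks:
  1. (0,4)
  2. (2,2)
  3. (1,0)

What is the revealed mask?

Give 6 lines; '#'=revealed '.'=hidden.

Click 1 (0,4) count=2: revealed 1 new [(0,4)] -> total=1
Click 2 (2,2) count=1: revealed 1 new [(2,2)] -> total=2
Click 3 (1,0) count=0: revealed 10 new [(0,0) (0,1) (0,2) (1,0) (1,1) (1,2) (2,0) (2,1) (3,0) (3,1)] -> total=12

Answer: ###.#.
###...
###...
##....
......
......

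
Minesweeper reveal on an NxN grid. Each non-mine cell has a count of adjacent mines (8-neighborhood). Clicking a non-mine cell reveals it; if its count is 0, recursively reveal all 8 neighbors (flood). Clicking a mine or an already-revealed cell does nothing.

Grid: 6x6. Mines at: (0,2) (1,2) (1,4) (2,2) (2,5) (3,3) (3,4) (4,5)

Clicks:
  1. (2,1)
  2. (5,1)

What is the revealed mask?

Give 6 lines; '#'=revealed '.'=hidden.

Click 1 (2,1) count=2: revealed 1 new [(2,1)] -> total=1
Click 2 (5,1) count=0: revealed 18 new [(0,0) (0,1) (1,0) (1,1) (2,0) (3,0) (3,1) (3,2) (4,0) (4,1) (4,2) (4,3) (4,4) (5,0) (5,1) (5,2) (5,3) (5,4)] -> total=19

Answer: ##....
##....
##....
###...
#####.
#####.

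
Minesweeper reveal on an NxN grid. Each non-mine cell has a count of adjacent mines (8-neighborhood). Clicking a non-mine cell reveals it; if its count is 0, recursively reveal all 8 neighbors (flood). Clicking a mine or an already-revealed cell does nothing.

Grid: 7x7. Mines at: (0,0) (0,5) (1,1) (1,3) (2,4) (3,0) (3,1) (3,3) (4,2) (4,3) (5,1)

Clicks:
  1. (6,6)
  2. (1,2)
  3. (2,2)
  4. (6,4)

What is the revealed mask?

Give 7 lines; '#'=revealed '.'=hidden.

Answer: .......
..#..##
..#..##
....###
....###
..#####
..#####

Derivation:
Click 1 (6,6) count=0: revealed 20 new [(1,5) (1,6) (2,5) (2,6) (3,4) (3,5) (3,6) (4,4) (4,5) (4,6) (5,2) (5,3) (5,4) (5,5) (5,6) (6,2) (6,3) (6,4) (6,5) (6,6)] -> total=20
Click 2 (1,2) count=2: revealed 1 new [(1,2)] -> total=21
Click 3 (2,2) count=4: revealed 1 new [(2,2)] -> total=22
Click 4 (6,4) count=0: revealed 0 new [(none)] -> total=22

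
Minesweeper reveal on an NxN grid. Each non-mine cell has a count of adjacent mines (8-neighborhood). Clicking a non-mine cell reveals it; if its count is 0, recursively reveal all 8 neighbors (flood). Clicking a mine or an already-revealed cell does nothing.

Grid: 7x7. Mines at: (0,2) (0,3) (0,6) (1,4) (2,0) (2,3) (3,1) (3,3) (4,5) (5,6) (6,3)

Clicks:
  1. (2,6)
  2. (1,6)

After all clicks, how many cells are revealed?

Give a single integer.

Answer: 6

Derivation:
Click 1 (2,6) count=0: revealed 6 new [(1,5) (1,6) (2,5) (2,6) (3,5) (3,6)] -> total=6
Click 2 (1,6) count=1: revealed 0 new [(none)] -> total=6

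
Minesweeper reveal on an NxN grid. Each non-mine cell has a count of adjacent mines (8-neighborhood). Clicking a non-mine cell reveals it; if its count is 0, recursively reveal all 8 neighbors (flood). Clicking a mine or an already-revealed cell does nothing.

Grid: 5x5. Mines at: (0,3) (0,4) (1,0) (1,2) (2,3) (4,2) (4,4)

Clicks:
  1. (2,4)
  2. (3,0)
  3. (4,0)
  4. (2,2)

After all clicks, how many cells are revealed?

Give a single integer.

Click 1 (2,4) count=1: revealed 1 new [(2,4)] -> total=1
Click 2 (3,0) count=0: revealed 6 new [(2,0) (2,1) (3,0) (3,1) (4,0) (4,1)] -> total=7
Click 3 (4,0) count=0: revealed 0 new [(none)] -> total=7
Click 4 (2,2) count=2: revealed 1 new [(2,2)] -> total=8

Answer: 8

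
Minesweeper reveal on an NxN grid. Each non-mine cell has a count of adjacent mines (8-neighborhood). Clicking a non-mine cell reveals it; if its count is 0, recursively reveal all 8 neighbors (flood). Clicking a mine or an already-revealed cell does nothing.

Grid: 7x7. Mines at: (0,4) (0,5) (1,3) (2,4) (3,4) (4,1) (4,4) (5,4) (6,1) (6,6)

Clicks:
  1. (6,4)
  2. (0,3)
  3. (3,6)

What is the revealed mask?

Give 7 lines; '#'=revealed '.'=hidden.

Click 1 (6,4) count=1: revealed 1 new [(6,4)] -> total=1
Click 2 (0,3) count=2: revealed 1 new [(0,3)] -> total=2
Click 3 (3,6) count=0: revealed 10 new [(1,5) (1,6) (2,5) (2,6) (3,5) (3,6) (4,5) (4,6) (5,5) (5,6)] -> total=12

Answer: ...#...
.....##
.....##
.....##
.....##
.....##
....#..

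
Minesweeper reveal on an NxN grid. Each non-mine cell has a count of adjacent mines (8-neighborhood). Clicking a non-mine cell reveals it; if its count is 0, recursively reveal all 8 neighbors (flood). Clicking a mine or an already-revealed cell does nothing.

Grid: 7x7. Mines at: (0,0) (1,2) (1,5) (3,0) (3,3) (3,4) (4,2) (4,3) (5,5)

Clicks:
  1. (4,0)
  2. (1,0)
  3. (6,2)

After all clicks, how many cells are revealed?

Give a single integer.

Click 1 (4,0) count=1: revealed 1 new [(4,0)] -> total=1
Click 2 (1,0) count=1: revealed 1 new [(1,0)] -> total=2
Click 3 (6,2) count=0: revealed 11 new [(4,1) (5,0) (5,1) (5,2) (5,3) (5,4) (6,0) (6,1) (6,2) (6,3) (6,4)] -> total=13

Answer: 13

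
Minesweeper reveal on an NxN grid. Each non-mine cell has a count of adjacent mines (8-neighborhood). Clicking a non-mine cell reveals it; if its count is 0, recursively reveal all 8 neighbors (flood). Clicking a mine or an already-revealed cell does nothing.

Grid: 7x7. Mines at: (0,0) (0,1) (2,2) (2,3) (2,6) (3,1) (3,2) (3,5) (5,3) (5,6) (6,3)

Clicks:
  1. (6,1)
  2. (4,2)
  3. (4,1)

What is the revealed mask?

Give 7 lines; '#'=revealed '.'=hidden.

Answer: .......
.......
.......
.......
###....
###....
###....

Derivation:
Click 1 (6,1) count=0: revealed 9 new [(4,0) (4,1) (4,2) (5,0) (5,1) (5,2) (6,0) (6,1) (6,2)] -> total=9
Click 2 (4,2) count=3: revealed 0 new [(none)] -> total=9
Click 3 (4,1) count=2: revealed 0 new [(none)] -> total=9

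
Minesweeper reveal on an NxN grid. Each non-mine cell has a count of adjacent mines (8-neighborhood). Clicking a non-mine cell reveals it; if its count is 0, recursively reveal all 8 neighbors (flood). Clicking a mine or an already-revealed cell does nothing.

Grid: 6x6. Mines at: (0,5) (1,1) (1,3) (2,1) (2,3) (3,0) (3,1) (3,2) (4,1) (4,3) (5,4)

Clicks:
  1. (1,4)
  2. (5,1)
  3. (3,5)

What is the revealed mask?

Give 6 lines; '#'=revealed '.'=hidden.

Answer: ......
....##
....##
....##
....##
.#....

Derivation:
Click 1 (1,4) count=3: revealed 1 new [(1,4)] -> total=1
Click 2 (5,1) count=1: revealed 1 new [(5,1)] -> total=2
Click 3 (3,5) count=0: revealed 7 new [(1,5) (2,4) (2,5) (3,4) (3,5) (4,4) (4,5)] -> total=9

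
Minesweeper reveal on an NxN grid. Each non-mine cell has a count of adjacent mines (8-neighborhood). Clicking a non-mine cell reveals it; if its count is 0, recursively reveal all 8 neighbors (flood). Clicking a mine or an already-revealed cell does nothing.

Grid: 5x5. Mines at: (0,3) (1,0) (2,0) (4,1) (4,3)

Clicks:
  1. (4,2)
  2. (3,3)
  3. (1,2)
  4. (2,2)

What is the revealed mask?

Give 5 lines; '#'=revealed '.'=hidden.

Answer: .....
.####
.####
.####
..#..

Derivation:
Click 1 (4,2) count=2: revealed 1 new [(4,2)] -> total=1
Click 2 (3,3) count=1: revealed 1 new [(3,3)] -> total=2
Click 3 (1,2) count=1: revealed 1 new [(1,2)] -> total=3
Click 4 (2,2) count=0: revealed 10 new [(1,1) (1,3) (1,4) (2,1) (2,2) (2,3) (2,4) (3,1) (3,2) (3,4)] -> total=13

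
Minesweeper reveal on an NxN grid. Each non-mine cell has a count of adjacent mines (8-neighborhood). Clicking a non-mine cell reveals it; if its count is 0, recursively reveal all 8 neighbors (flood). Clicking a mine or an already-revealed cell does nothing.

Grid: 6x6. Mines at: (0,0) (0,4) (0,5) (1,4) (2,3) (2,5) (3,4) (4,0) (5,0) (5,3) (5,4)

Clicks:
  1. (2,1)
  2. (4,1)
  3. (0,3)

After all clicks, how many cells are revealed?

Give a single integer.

Answer: 11

Derivation:
Click 1 (2,1) count=0: revealed 9 new [(1,0) (1,1) (1,2) (2,0) (2,1) (2,2) (3,0) (3,1) (3,2)] -> total=9
Click 2 (4,1) count=2: revealed 1 new [(4,1)] -> total=10
Click 3 (0,3) count=2: revealed 1 new [(0,3)] -> total=11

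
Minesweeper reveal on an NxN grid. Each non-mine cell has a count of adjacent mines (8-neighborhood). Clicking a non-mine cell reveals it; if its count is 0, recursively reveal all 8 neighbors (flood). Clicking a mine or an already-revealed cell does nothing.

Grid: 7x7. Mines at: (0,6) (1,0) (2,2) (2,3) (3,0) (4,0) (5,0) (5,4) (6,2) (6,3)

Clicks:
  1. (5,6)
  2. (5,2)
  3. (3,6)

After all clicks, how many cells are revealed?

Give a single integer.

Answer: 17

Derivation:
Click 1 (5,6) count=0: revealed 16 new [(1,4) (1,5) (1,6) (2,4) (2,5) (2,6) (3,4) (3,5) (3,6) (4,4) (4,5) (4,6) (5,5) (5,6) (6,5) (6,6)] -> total=16
Click 2 (5,2) count=2: revealed 1 new [(5,2)] -> total=17
Click 3 (3,6) count=0: revealed 0 new [(none)] -> total=17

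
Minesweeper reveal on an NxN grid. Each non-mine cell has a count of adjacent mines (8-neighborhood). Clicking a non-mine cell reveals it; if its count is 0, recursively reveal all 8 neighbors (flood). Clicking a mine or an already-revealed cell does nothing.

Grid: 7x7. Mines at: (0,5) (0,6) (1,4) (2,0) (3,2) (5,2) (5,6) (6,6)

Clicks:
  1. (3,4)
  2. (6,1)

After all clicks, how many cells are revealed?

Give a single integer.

Answer: 21

Derivation:
Click 1 (3,4) count=0: revealed 20 new [(1,5) (1,6) (2,3) (2,4) (2,5) (2,6) (3,3) (3,4) (3,5) (3,6) (4,3) (4,4) (4,5) (4,6) (5,3) (5,4) (5,5) (6,3) (6,4) (6,5)] -> total=20
Click 2 (6,1) count=1: revealed 1 new [(6,1)] -> total=21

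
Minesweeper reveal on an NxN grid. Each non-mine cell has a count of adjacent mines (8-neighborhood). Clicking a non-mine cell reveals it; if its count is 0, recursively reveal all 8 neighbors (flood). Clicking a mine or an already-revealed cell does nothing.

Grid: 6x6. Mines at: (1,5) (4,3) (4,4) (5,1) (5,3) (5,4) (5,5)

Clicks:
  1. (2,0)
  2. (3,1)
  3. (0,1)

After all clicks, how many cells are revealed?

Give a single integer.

Click 1 (2,0) count=0: revealed 23 new [(0,0) (0,1) (0,2) (0,3) (0,4) (1,0) (1,1) (1,2) (1,3) (1,4) (2,0) (2,1) (2,2) (2,3) (2,4) (3,0) (3,1) (3,2) (3,3) (3,4) (4,0) (4,1) (4,2)] -> total=23
Click 2 (3,1) count=0: revealed 0 new [(none)] -> total=23
Click 3 (0,1) count=0: revealed 0 new [(none)] -> total=23

Answer: 23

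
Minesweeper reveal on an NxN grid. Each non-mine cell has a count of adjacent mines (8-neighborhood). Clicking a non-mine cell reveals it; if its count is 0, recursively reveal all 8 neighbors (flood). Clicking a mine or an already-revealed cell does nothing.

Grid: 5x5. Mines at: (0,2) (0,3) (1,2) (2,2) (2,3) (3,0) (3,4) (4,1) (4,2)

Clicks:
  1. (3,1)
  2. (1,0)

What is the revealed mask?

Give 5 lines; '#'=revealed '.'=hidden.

Click 1 (3,1) count=4: revealed 1 new [(3,1)] -> total=1
Click 2 (1,0) count=0: revealed 6 new [(0,0) (0,1) (1,0) (1,1) (2,0) (2,1)] -> total=7

Answer: ##...
##...
##...
.#...
.....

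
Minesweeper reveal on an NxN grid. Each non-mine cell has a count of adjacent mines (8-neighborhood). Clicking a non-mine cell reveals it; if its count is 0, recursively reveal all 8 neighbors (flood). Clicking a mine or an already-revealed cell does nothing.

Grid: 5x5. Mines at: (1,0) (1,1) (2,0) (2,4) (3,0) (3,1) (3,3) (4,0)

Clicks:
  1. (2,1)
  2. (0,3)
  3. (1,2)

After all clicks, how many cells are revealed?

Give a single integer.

Click 1 (2,1) count=5: revealed 1 new [(2,1)] -> total=1
Click 2 (0,3) count=0: revealed 6 new [(0,2) (0,3) (0,4) (1,2) (1,3) (1,4)] -> total=7
Click 3 (1,2) count=1: revealed 0 new [(none)] -> total=7

Answer: 7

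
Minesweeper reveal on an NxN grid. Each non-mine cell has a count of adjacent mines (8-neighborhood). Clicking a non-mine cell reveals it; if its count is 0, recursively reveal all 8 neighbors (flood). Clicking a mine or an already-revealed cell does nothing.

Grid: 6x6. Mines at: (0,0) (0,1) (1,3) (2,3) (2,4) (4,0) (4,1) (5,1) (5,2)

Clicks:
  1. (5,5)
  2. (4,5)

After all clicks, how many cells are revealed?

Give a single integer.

Click 1 (5,5) count=0: revealed 9 new [(3,3) (3,4) (3,5) (4,3) (4,4) (4,5) (5,3) (5,4) (5,5)] -> total=9
Click 2 (4,5) count=0: revealed 0 new [(none)] -> total=9

Answer: 9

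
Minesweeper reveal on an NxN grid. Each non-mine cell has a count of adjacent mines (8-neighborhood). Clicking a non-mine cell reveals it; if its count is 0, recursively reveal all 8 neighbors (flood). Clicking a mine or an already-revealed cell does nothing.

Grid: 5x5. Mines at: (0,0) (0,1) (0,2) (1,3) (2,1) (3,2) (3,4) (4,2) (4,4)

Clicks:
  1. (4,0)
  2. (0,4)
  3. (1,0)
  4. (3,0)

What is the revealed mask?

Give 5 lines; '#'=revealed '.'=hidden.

Answer: ....#
#....
.....
##...
##...

Derivation:
Click 1 (4,0) count=0: revealed 4 new [(3,0) (3,1) (4,0) (4,1)] -> total=4
Click 2 (0,4) count=1: revealed 1 new [(0,4)] -> total=5
Click 3 (1,0) count=3: revealed 1 new [(1,0)] -> total=6
Click 4 (3,0) count=1: revealed 0 new [(none)] -> total=6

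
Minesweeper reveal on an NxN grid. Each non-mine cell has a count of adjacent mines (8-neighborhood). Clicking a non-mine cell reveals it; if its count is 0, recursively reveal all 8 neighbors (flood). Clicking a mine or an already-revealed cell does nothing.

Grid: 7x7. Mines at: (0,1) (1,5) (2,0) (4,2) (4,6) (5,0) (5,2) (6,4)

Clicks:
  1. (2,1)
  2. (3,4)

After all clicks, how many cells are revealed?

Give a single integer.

Answer: 23

Derivation:
Click 1 (2,1) count=1: revealed 1 new [(2,1)] -> total=1
Click 2 (3,4) count=0: revealed 22 new [(0,2) (0,3) (0,4) (1,1) (1,2) (1,3) (1,4) (2,2) (2,3) (2,4) (2,5) (3,1) (3,2) (3,3) (3,4) (3,5) (4,3) (4,4) (4,5) (5,3) (5,4) (5,5)] -> total=23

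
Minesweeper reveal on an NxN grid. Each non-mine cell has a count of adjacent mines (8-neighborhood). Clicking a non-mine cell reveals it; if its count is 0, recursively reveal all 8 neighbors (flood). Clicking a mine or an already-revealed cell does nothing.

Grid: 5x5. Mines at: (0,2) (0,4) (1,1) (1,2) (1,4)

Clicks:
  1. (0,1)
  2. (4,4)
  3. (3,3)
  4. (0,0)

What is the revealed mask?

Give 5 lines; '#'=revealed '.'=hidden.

Answer: ##...
.....
#####
#####
#####

Derivation:
Click 1 (0,1) count=3: revealed 1 new [(0,1)] -> total=1
Click 2 (4,4) count=0: revealed 15 new [(2,0) (2,1) (2,2) (2,3) (2,4) (3,0) (3,1) (3,2) (3,3) (3,4) (4,0) (4,1) (4,2) (4,3) (4,4)] -> total=16
Click 3 (3,3) count=0: revealed 0 new [(none)] -> total=16
Click 4 (0,0) count=1: revealed 1 new [(0,0)] -> total=17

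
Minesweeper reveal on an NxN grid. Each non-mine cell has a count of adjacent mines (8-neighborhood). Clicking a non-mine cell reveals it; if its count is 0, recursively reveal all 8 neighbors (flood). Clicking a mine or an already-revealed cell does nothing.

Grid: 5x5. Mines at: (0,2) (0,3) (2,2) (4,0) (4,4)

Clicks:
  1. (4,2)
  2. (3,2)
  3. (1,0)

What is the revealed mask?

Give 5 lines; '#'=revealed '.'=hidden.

Answer: ##...
##...
##...
####.
.###.

Derivation:
Click 1 (4,2) count=0: revealed 6 new [(3,1) (3,2) (3,3) (4,1) (4,2) (4,3)] -> total=6
Click 2 (3,2) count=1: revealed 0 new [(none)] -> total=6
Click 3 (1,0) count=0: revealed 7 new [(0,0) (0,1) (1,0) (1,1) (2,0) (2,1) (3,0)] -> total=13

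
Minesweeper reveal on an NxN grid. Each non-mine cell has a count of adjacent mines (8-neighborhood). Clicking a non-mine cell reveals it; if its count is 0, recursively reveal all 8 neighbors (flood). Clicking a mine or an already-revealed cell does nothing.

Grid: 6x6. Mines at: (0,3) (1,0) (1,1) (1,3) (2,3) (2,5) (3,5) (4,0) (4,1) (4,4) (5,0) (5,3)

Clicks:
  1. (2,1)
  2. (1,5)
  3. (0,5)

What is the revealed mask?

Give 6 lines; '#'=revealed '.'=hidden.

Click 1 (2,1) count=2: revealed 1 new [(2,1)] -> total=1
Click 2 (1,5) count=1: revealed 1 new [(1,5)] -> total=2
Click 3 (0,5) count=0: revealed 3 new [(0,4) (0,5) (1,4)] -> total=5

Answer: ....##
....##
.#....
......
......
......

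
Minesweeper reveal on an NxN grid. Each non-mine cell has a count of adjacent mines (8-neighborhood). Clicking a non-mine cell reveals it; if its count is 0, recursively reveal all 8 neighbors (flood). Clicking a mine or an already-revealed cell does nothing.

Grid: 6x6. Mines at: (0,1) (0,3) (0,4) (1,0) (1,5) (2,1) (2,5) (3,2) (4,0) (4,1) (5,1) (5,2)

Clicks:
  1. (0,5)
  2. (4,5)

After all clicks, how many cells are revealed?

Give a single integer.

Click 1 (0,5) count=2: revealed 1 new [(0,5)] -> total=1
Click 2 (4,5) count=0: revealed 9 new [(3,3) (3,4) (3,5) (4,3) (4,4) (4,5) (5,3) (5,4) (5,5)] -> total=10

Answer: 10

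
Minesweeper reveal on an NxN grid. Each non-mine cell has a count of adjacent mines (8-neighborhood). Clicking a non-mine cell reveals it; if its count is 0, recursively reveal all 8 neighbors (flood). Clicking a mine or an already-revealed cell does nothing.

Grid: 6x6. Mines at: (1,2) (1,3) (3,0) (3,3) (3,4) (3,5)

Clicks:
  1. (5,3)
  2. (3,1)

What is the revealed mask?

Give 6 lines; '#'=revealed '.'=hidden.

Answer: ......
......
......
.#....
######
######

Derivation:
Click 1 (5,3) count=0: revealed 12 new [(4,0) (4,1) (4,2) (4,3) (4,4) (4,5) (5,0) (5,1) (5,2) (5,3) (5,4) (5,5)] -> total=12
Click 2 (3,1) count=1: revealed 1 new [(3,1)] -> total=13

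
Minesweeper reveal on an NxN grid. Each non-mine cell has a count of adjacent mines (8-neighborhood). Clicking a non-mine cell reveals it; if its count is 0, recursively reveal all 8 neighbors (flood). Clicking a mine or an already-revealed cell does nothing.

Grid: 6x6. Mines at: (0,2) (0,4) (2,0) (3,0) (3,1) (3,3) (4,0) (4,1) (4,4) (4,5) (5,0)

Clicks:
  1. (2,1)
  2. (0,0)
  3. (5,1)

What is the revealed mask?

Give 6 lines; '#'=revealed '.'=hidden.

Answer: ##....
##....
.#....
......
......
.#....

Derivation:
Click 1 (2,1) count=3: revealed 1 new [(2,1)] -> total=1
Click 2 (0,0) count=0: revealed 4 new [(0,0) (0,1) (1,0) (1,1)] -> total=5
Click 3 (5,1) count=3: revealed 1 new [(5,1)] -> total=6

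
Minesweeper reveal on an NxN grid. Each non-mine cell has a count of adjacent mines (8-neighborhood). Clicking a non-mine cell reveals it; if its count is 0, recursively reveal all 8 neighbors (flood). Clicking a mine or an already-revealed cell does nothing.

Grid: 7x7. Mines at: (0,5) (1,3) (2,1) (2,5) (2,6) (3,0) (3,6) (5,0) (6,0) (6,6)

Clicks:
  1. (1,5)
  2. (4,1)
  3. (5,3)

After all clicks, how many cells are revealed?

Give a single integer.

Answer: 24

Derivation:
Click 1 (1,5) count=3: revealed 1 new [(1,5)] -> total=1
Click 2 (4,1) count=2: revealed 1 new [(4,1)] -> total=2
Click 3 (5,3) count=0: revealed 22 new [(2,2) (2,3) (2,4) (3,1) (3,2) (3,3) (3,4) (3,5) (4,2) (4,3) (4,4) (4,5) (5,1) (5,2) (5,3) (5,4) (5,5) (6,1) (6,2) (6,3) (6,4) (6,5)] -> total=24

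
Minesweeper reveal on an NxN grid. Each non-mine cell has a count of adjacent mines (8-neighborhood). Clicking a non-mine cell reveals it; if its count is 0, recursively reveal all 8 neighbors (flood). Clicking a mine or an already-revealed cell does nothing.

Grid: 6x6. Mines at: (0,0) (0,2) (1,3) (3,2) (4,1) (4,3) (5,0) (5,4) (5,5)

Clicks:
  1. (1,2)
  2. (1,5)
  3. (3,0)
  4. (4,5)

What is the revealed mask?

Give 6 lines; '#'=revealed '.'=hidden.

Click 1 (1,2) count=2: revealed 1 new [(1,2)] -> total=1
Click 2 (1,5) count=0: revealed 10 new [(0,4) (0,5) (1,4) (1,5) (2,4) (2,5) (3,4) (3,5) (4,4) (4,5)] -> total=11
Click 3 (3,0) count=1: revealed 1 new [(3,0)] -> total=12
Click 4 (4,5) count=2: revealed 0 new [(none)] -> total=12

Answer: ....##
..#.##
....##
#...##
....##
......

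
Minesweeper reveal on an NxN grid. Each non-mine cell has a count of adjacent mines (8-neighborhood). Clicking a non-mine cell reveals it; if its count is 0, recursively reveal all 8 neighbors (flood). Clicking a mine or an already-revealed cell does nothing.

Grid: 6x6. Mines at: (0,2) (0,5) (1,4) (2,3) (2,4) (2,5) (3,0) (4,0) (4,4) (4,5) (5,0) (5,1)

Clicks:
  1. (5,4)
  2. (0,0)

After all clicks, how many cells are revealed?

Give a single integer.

Answer: 7

Derivation:
Click 1 (5,4) count=2: revealed 1 new [(5,4)] -> total=1
Click 2 (0,0) count=0: revealed 6 new [(0,0) (0,1) (1,0) (1,1) (2,0) (2,1)] -> total=7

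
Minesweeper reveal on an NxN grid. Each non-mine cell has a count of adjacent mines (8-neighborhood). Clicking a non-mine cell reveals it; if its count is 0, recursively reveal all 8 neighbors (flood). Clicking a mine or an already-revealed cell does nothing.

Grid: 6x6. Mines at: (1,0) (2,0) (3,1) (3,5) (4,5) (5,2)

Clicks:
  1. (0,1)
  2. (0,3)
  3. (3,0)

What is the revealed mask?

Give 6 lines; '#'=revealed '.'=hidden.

Answer: .#####
.#####
.#####
#.###.
..###.
......

Derivation:
Click 1 (0,1) count=1: revealed 1 new [(0,1)] -> total=1
Click 2 (0,3) count=0: revealed 20 new [(0,2) (0,3) (0,4) (0,5) (1,1) (1,2) (1,3) (1,4) (1,5) (2,1) (2,2) (2,3) (2,4) (2,5) (3,2) (3,3) (3,4) (4,2) (4,3) (4,4)] -> total=21
Click 3 (3,0) count=2: revealed 1 new [(3,0)] -> total=22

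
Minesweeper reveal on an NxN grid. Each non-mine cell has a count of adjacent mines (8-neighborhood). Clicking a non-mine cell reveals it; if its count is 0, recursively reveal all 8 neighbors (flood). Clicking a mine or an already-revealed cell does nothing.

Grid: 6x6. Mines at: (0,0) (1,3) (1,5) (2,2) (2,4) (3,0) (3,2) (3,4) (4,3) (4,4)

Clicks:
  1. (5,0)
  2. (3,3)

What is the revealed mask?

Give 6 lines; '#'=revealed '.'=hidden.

Answer: ......
......
......
...#..
###...
###...

Derivation:
Click 1 (5,0) count=0: revealed 6 new [(4,0) (4,1) (4,2) (5,0) (5,1) (5,2)] -> total=6
Click 2 (3,3) count=6: revealed 1 new [(3,3)] -> total=7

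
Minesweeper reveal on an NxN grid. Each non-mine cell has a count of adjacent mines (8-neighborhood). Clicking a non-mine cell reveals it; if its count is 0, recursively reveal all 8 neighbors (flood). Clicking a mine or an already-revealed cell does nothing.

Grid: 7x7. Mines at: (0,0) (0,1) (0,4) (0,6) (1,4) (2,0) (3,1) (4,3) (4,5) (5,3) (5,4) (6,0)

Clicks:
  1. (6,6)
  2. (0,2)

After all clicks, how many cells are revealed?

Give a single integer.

Answer: 5

Derivation:
Click 1 (6,6) count=0: revealed 4 new [(5,5) (5,6) (6,5) (6,6)] -> total=4
Click 2 (0,2) count=1: revealed 1 new [(0,2)] -> total=5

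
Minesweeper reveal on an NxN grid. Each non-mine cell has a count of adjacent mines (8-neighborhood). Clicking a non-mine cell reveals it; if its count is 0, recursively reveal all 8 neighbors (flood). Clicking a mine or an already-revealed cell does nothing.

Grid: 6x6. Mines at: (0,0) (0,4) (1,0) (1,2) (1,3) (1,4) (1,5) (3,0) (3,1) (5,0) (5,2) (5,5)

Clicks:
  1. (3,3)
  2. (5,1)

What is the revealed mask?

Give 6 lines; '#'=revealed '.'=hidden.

Answer: ......
......
..####
..####
..####
.#....

Derivation:
Click 1 (3,3) count=0: revealed 12 new [(2,2) (2,3) (2,4) (2,5) (3,2) (3,3) (3,4) (3,5) (4,2) (4,3) (4,4) (4,5)] -> total=12
Click 2 (5,1) count=2: revealed 1 new [(5,1)] -> total=13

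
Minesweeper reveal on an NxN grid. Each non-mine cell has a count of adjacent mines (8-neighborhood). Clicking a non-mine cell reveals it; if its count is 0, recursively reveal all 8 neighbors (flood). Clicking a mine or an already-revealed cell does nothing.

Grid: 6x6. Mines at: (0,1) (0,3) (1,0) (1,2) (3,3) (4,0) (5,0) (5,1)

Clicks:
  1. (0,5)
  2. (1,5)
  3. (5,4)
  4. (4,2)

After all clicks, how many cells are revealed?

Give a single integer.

Answer: 16

Derivation:
Click 1 (0,5) count=0: revealed 16 new [(0,4) (0,5) (1,4) (1,5) (2,4) (2,5) (3,4) (3,5) (4,2) (4,3) (4,4) (4,5) (5,2) (5,3) (5,4) (5,5)] -> total=16
Click 2 (1,5) count=0: revealed 0 new [(none)] -> total=16
Click 3 (5,4) count=0: revealed 0 new [(none)] -> total=16
Click 4 (4,2) count=2: revealed 0 new [(none)] -> total=16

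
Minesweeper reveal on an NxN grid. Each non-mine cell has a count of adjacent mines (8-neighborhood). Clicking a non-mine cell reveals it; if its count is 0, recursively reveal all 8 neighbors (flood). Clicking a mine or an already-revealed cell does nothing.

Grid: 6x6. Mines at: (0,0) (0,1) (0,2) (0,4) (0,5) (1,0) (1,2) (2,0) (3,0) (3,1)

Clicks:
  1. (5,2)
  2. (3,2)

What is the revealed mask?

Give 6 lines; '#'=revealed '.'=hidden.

Click 1 (5,2) count=0: revealed 23 new [(1,3) (1,4) (1,5) (2,2) (2,3) (2,4) (2,5) (3,2) (3,3) (3,4) (3,5) (4,0) (4,1) (4,2) (4,3) (4,4) (4,5) (5,0) (5,1) (5,2) (5,3) (5,4) (5,5)] -> total=23
Click 2 (3,2) count=1: revealed 0 new [(none)] -> total=23

Answer: ......
...###
..####
..####
######
######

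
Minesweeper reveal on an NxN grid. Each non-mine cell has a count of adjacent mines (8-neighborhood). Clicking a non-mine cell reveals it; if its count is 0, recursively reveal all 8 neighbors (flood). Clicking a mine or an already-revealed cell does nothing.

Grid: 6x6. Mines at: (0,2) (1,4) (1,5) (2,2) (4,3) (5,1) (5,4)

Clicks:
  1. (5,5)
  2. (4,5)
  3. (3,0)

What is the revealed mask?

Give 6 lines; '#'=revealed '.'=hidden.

Click 1 (5,5) count=1: revealed 1 new [(5,5)] -> total=1
Click 2 (4,5) count=1: revealed 1 new [(4,5)] -> total=2
Click 3 (3,0) count=0: revealed 10 new [(0,0) (0,1) (1,0) (1,1) (2,0) (2,1) (3,0) (3,1) (4,0) (4,1)] -> total=12

Answer: ##....
##....
##....
##....
##...#
.....#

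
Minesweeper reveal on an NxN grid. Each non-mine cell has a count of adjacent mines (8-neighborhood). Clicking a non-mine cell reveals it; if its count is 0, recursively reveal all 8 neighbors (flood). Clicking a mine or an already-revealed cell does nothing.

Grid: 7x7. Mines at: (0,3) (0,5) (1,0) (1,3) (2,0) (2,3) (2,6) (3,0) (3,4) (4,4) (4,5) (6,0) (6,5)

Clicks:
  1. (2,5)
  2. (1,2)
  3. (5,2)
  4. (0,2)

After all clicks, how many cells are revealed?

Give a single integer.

Answer: 17

Derivation:
Click 1 (2,5) count=2: revealed 1 new [(2,5)] -> total=1
Click 2 (1,2) count=3: revealed 1 new [(1,2)] -> total=2
Click 3 (5,2) count=0: revealed 14 new [(3,1) (3,2) (3,3) (4,1) (4,2) (4,3) (5,1) (5,2) (5,3) (5,4) (6,1) (6,2) (6,3) (6,4)] -> total=16
Click 4 (0,2) count=2: revealed 1 new [(0,2)] -> total=17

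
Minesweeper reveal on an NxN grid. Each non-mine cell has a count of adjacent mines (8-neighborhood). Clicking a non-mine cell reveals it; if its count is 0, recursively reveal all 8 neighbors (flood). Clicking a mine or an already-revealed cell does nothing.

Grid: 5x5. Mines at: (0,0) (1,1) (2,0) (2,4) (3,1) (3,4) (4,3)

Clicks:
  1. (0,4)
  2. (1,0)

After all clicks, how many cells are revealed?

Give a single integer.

Answer: 7

Derivation:
Click 1 (0,4) count=0: revealed 6 new [(0,2) (0,3) (0,4) (1,2) (1,3) (1,4)] -> total=6
Click 2 (1,0) count=3: revealed 1 new [(1,0)] -> total=7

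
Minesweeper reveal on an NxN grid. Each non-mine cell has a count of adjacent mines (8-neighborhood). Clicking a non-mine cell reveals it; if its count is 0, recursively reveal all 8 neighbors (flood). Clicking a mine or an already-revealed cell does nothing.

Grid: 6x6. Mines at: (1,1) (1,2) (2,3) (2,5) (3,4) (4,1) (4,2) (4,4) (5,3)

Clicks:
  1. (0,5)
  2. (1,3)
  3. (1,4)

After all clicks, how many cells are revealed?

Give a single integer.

Answer: 6

Derivation:
Click 1 (0,5) count=0: revealed 6 new [(0,3) (0,4) (0,5) (1,3) (1,4) (1,5)] -> total=6
Click 2 (1,3) count=2: revealed 0 new [(none)] -> total=6
Click 3 (1,4) count=2: revealed 0 new [(none)] -> total=6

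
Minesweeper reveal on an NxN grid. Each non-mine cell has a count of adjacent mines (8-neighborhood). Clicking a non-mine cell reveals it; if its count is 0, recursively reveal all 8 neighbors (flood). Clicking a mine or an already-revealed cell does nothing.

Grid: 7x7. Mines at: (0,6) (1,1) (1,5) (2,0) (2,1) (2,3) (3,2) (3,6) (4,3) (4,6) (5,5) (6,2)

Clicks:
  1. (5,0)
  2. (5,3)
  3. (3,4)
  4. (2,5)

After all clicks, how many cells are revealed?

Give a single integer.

Click 1 (5,0) count=0: revealed 8 new [(3,0) (3,1) (4,0) (4,1) (5,0) (5,1) (6,0) (6,1)] -> total=8
Click 2 (5,3) count=2: revealed 1 new [(5,3)] -> total=9
Click 3 (3,4) count=2: revealed 1 new [(3,4)] -> total=10
Click 4 (2,5) count=2: revealed 1 new [(2,5)] -> total=11

Answer: 11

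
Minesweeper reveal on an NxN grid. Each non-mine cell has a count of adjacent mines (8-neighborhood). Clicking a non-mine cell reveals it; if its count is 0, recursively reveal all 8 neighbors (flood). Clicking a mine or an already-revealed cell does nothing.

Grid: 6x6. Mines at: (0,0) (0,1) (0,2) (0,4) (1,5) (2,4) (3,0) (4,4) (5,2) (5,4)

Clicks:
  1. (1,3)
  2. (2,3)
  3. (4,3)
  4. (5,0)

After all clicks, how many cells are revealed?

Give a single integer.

Click 1 (1,3) count=3: revealed 1 new [(1,3)] -> total=1
Click 2 (2,3) count=1: revealed 1 new [(2,3)] -> total=2
Click 3 (4,3) count=3: revealed 1 new [(4,3)] -> total=3
Click 4 (5,0) count=0: revealed 4 new [(4,0) (4,1) (5,0) (5,1)] -> total=7

Answer: 7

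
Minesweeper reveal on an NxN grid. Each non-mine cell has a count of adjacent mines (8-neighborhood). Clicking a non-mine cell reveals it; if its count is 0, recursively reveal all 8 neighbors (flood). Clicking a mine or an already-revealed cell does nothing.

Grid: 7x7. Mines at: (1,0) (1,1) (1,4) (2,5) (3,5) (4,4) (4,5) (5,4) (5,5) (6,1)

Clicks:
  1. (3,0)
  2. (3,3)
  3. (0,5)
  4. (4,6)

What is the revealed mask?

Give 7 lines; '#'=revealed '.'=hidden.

Click 1 (3,0) count=0: revealed 16 new [(2,0) (2,1) (2,2) (2,3) (3,0) (3,1) (3,2) (3,3) (4,0) (4,1) (4,2) (4,3) (5,0) (5,1) (5,2) (5,3)] -> total=16
Click 2 (3,3) count=1: revealed 0 new [(none)] -> total=16
Click 3 (0,5) count=1: revealed 1 new [(0,5)] -> total=17
Click 4 (4,6) count=3: revealed 1 new [(4,6)] -> total=18

Answer: .....#.
.......
####...
####...
####..#
####...
.......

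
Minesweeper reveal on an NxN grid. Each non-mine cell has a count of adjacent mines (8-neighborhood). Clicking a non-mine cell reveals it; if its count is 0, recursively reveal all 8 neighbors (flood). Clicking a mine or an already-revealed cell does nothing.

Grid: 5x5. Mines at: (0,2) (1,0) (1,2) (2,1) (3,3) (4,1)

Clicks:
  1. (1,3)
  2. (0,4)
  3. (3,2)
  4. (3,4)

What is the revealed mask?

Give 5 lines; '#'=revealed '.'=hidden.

Answer: ...##
...##
...##
..#.#
.....

Derivation:
Click 1 (1,3) count=2: revealed 1 new [(1,3)] -> total=1
Click 2 (0,4) count=0: revealed 5 new [(0,3) (0,4) (1,4) (2,3) (2,4)] -> total=6
Click 3 (3,2) count=3: revealed 1 new [(3,2)] -> total=7
Click 4 (3,4) count=1: revealed 1 new [(3,4)] -> total=8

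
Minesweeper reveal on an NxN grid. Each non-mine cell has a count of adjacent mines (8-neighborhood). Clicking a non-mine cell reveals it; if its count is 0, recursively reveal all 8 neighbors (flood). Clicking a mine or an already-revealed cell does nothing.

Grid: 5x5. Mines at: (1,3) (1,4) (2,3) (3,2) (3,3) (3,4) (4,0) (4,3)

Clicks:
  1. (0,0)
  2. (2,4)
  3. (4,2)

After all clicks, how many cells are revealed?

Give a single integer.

Answer: 13

Derivation:
Click 1 (0,0) count=0: revealed 11 new [(0,0) (0,1) (0,2) (1,0) (1,1) (1,2) (2,0) (2,1) (2,2) (3,0) (3,1)] -> total=11
Click 2 (2,4) count=5: revealed 1 new [(2,4)] -> total=12
Click 3 (4,2) count=3: revealed 1 new [(4,2)] -> total=13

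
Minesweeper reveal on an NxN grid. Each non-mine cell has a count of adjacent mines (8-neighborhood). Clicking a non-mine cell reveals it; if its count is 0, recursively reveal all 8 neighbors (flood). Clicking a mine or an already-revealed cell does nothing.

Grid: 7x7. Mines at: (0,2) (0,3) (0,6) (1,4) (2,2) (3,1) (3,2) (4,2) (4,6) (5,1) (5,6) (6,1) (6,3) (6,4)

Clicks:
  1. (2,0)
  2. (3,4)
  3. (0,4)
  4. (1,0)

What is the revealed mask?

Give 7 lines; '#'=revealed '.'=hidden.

Click 1 (2,0) count=1: revealed 1 new [(2,0)] -> total=1
Click 2 (3,4) count=0: revealed 12 new [(2,3) (2,4) (2,5) (3,3) (3,4) (3,5) (4,3) (4,4) (4,5) (5,3) (5,4) (5,5)] -> total=13
Click 3 (0,4) count=2: revealed 1 new [(0,4)] -> total=14
Click 4 (1,0) count=0: revealed 5 new [(0,0) (0,1) (1,0) (1,1) (2,1)] -> total=19

Answer: ##..#..
##.....
##.###.
...###.
...###.
...###.
.......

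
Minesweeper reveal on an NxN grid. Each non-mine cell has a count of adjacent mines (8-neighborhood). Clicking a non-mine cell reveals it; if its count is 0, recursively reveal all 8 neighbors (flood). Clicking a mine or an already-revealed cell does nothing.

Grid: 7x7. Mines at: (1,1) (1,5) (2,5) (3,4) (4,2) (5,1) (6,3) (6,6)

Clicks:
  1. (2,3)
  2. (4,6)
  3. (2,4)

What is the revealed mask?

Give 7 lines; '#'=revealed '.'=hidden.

Click 1 (2,3) count=1: revealed 1 new [(2,3)] -> total=1
Click 2 (4,6) count=0: revealed 6 new [(3,5) (3,6) (4,5) (4,6) (5,5) (5,6)] -> total=7
Click 3 (2,4) count=3: revealed 1 new [(2,4)] -> total=8

Answer: .......
.......
...##..
.....##
.....##
.....##
.......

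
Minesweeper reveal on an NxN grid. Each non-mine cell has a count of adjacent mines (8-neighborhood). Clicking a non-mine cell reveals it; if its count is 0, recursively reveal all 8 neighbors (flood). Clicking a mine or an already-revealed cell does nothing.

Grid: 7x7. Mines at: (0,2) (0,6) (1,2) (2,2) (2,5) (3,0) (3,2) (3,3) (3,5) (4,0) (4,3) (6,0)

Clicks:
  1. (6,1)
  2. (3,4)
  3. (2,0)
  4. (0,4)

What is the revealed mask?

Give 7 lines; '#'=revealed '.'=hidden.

Answer: ...###.
...###.
#......
....#..
.......
.......
.#.....

Derivation:
Click 1 (6,1) count=1: revealed 1 new [(6,1)] -> total=1
Click 2 (3,4) count=4: revealed 1 new [(3,4)] -> total=2
Click 3 (2,0) count=1: revealed 1 new [(2,0)] -> total=3
Click 4 (0,4) count=0: revealed 6 new [(0,3) (0,4) (0,5) (1,3) (1,4) (1,5)] -> total=9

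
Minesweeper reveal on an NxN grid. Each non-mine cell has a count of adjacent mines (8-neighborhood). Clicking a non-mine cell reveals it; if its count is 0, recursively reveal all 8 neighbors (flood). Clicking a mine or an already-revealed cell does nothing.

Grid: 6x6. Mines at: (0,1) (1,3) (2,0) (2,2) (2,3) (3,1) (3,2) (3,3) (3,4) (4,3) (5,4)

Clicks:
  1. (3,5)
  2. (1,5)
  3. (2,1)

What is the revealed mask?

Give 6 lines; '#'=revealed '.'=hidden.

Click 1 (3,5) count=1: revealed 1 new [(3,5)] -> total=1
Click 2 (1,5) count=0: revealed 6 new [(0,4) (0,5) (1,4) (1,5) (2,4) (2,5)] -> total=7
Click 3 (2,1) count=4: revealed 1 new [(2,1)] -> total=8

Answer: ....##
....##
.#..##
.....#
......
......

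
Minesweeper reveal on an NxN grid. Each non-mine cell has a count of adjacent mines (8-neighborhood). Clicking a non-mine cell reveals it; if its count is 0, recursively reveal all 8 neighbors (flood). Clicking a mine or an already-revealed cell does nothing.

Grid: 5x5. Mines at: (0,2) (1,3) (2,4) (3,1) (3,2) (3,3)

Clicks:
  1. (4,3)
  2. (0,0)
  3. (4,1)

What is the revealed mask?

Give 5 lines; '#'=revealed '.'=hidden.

Answer: ##...
##...
##...
.....
.#.#.

Derivation:
Click 1 (4,3) count=2: revealed 1 new [(4,3)] -> total=1
Click 2 (0,0) count=0: revealed 6 new [(0,0) (0,1) (1,0) (1,1) (2,0) (2,1)] -> total=7
Click 3 (4,1) count=2: revealed 1 new [(4,1)] -> total=8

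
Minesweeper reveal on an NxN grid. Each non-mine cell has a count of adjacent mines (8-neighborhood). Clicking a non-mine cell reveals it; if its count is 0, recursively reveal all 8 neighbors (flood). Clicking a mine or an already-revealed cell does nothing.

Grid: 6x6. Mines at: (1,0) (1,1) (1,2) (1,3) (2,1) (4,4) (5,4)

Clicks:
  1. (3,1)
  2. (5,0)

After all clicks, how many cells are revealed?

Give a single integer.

Click 1 (3,1) count=1: revealed 1 new [(3,1)] -> total=1
Click 2 (5,0) count=0: revealed 11 new [(3,0) (3,2) (3,3) (4,0) (4,1) (4,2) (4,3) (5,0) (5,1) (5,2) (5,3)] -> total=12

Answer: 12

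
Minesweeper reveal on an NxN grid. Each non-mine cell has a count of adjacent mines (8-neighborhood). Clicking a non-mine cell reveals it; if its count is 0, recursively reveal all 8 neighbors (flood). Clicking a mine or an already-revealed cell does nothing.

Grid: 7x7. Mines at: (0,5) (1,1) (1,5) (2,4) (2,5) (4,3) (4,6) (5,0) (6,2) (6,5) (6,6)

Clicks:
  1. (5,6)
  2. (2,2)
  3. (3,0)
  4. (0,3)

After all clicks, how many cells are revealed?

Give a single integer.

Answer: 16

Derivation:
Click 1 (5,6) count=3: revealed 1 new [(5,6)] -> total=1
Click 2 (2,2) count=1: revealed 1 new [(2,2)] -> total=2
Click 3 (3,0) count=0: revealed 8 new [(2,0) (2,1) (3,0) (3,1) (3,2) (4,0) (4,1) (4,2)] -> total=10
Click 4 (0,3) count=0: revealed 6 new [(0,2) (0,3) (0,4) (1,2) (1,3) (1,4)] -> total=16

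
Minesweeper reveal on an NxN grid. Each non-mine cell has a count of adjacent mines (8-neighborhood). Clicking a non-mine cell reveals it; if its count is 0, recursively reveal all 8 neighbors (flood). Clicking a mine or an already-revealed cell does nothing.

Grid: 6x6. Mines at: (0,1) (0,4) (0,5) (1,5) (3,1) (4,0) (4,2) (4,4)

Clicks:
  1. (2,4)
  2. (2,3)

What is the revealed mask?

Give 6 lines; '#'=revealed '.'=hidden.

Click 1 (2,4) count=1: revealed 1 new [(2,4)] -> total=1
Click 2 (2,3) count=0: revealed 8 new [(1,2) (1,3) (1,4) (2,2) (2,3) (3,2) (3,3) (3,4)] -> total=9

Answer: ......
..###.
..###.
..###.
......
......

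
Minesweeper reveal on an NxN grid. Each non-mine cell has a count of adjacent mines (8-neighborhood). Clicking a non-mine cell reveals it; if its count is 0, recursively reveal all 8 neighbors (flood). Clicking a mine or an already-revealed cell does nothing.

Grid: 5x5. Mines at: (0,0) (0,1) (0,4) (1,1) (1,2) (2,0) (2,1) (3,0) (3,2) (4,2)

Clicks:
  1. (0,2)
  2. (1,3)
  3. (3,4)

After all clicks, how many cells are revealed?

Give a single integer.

Answer: 9

Derivation:
Click 1 (0,2) count=3: revealed 1 new [(0,2)] -> total=1
Click 2 (1,3) count=2: revealed 1 new [(1,3)] -> total=2
Click 3 (3,4) count=0: revealed 7 new [(1,4) (2,3) (2,4) (3,3) (3,4) (4,3) (4,4)] -> total=9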